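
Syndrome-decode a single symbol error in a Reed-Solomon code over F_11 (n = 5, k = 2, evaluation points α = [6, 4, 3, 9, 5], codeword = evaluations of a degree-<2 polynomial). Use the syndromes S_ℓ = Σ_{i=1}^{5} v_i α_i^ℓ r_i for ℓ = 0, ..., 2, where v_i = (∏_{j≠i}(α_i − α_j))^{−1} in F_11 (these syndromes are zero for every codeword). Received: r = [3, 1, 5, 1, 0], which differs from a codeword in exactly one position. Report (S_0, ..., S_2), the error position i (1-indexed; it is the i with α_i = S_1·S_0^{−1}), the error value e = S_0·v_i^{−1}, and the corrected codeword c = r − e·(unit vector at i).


S = (4, 5, 9), error at position 2, error magnitude e = 4, c = [3, 8, 5, 1, 0].

Step 1: column multipliers v_i = (∏_{j≠i}(α_i − α_j))^{−1} mod 11.
  i = 1 (α = 6): (6−4)(6−3)(6−9)(6−5) = 2·3·(−3)·1 = −18 ≡ 4, so v_1 = 4^{−1} = 3 (mod 11).
  i = 2 (α = 4): (4−6)(4−3)(4−9)(4−5) = (−2)·1·(−5)·(−1) = −10 ≡ 1, so v_2 = 1^{−1} = 1 (mod 11).
  i = 3 (α = 3): (3−6)(3−4)(3−9)(3−5) = (−3)·(−1)·(−6)·(−2) = 36 ≡ 3, so v_3 = 3^{−1} = 4 (mod 11).
  i = 4 (α = 9): (9−6)(9−4)(9−3)(9−5) = 3·5·6·4 = 360 ≡ 8, so v_4 = 8^{−1} = 7 (mod 11).
  i = 5 (α = 5): (5−6)(5−4)(5−3)(5−9) = (−1)·1·2·(−4) = 8 ≡ 8, so v_5 = 8^{−1} = 7 (mod 11).
  v = [3, 1, 4, 7, 7].
Step 2: syndromes of r = [3, 1, 5, 1, 0] (all sums mod 11).
  S_0 = Σ v_i r_i = 3·3 + 1·1 + 4·5 + 7·1 + 7·0 = 37 ≡ 4.
  S_1 = Σ v_i α_i r_i = 3·6·3 + 1·4·1 + 4·3·5 + 7·9·1 + 7·5·0 = 181 ≡ 5.
  α_i^2 mod 11 = [3, 5, 9, 4, 3].
  S_2 = Σ v_i α_i^2 r_i = 3·3·3 + 1·5·1 + 4·9·5 + 7·4·1 + 7·3·0 = 240 ≡ 9.
  S = (4, 5, 9) ≠ 0, so r is not a codeword (an error is present).
Step 3: locate the error. For a single error e at position i, S_ℓ = v_i·e·α_i^ℓ, so α_err = S_1/S_0.
  S_0^{−1} = 4^{−1} = 3 (mod 11), so α_err = 5·3 = 15 ≡ 4 = α_2. Error position i = 2.
  Consistency check: S_2/S_1 = 9·9 = 81 ≡ 4 = α_err ✓ (single-error assumption holds).
Step 4: error magnitude e = S_0/v_2 = S_0·∏_{j≠2}(α_2 − α_j) = 4·1 = 4 ≡ 4 (mod 11).
Step 5: correct position 2: c_2 = r_2 − e = 1 − 4 ≡ 8 (mod 11). Hence c = [3, 8, 5, 1, 0].
  Check: interpolating c through the α_i gives m(x) = 7 + 3·x (degree < 2) with m(α_i) = c_i for every i, so c is indeed a codeword.


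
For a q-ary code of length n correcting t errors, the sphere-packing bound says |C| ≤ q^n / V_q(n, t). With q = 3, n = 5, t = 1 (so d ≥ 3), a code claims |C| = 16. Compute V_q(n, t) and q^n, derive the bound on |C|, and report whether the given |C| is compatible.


V_q(n, t) = 11, q^n = 243, Hamming bound = 22, |C| = 16 ≤ bound (satisfied).

Step 1: Compute V_q(n, t) = Σ_{j=0}^1 C(n, j) (q−1)^j.
  j = 0: C(5,0)·(2)^0 = 1·1 = 1.
  j = 1: C(5,1)·(2)^1 = 5·2 = 10.
  V_q(n, t) = 1 + 10 = 11.
Step 2: q^n = 3^5 = 243.
Step 3: Hamming bound ⌊q^n / V_q(n,t)⌋ = ⌊243/11⌋ = 22.
Step 4: Compare |C| = 16 to 22: satisfied.
The claimed |C| lies below the Hamming bound.


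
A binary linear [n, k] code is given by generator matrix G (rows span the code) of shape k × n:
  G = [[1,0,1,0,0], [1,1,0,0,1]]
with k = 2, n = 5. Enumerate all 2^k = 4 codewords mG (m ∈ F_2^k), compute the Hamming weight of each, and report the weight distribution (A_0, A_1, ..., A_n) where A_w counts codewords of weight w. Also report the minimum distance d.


Weight distribution: A_0 = 1, A_2 = 1, A_3 = 2. Minimum distance d = 2.

Enumerate all 2^2 = 4 messages m ∈ F_2^2.
For each, compute codeword c = mG in F_2^5, then tally its weight.
  m = 00 → c = 00000, weight = 0.
  m = 10 → c = 10100, weight = 2.
  m = 01 → c = 11001, weight = 3.
  m = 11 → c = 01101, weight = 3.
Tally weights:
  weight 0: 1 codewords.
  weight 2: 1 codewords.
  weight 3: 2 codewords.
Minimum distance d = smallest w > 0 with A_w > 0 = 2.
Sanity: Σ A_w = 4 = 2^2 = 4 ✓.


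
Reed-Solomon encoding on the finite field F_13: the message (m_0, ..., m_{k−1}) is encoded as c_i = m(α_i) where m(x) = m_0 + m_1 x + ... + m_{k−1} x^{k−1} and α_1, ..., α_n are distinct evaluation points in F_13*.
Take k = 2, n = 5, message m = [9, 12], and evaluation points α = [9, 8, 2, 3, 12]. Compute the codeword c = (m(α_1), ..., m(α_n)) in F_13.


c = [0, 1, 7, 6, 10]

Message polynomial: m(x) = 9 + 12·x (mod 13).
For each evaluation point α_i, compute m(α_i) mod 13:
  α_1 = 9: Horner steps 12 → 0, so m(9) = 0.
  α_2 = 8: Horner steps 12 → 1, so m(8) = 1.
  α_3 = 2: Horner steps 12 → 7, so m(2) = 7.
  α_4 = 3: Horner steps 12 → 6, so m(3) = 6.
  α_5 = 12: Horner steps 12 → 10, so m(12) = 10.
Codeword c = [0, 1, 7, 6, 10] ∈ F_13^5.


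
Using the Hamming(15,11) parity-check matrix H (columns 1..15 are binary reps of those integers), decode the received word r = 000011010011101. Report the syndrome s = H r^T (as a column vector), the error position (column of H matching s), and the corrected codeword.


s = (1, 1, 1, 0)^T, error position = 14, corrected codeword c = 000011010011111

Compute s = H r^T mod 2 one row at a time:
  s_1 = 1 + 0 + 0 + 1 + 1 + 1 + 0 + 1 = 5 ≡ 1 (mod 2).
  s_2 = 0 + 1 + 1 + 0 + 1 + 1 + 0 + 1 = 5 ≡ 1 (mod 2).
  s_3 = 0 + 0 + 1 + 0 + 0 + 1 + 0 + 1 = 3 ≡ 1 (mod 2).
  s_4 = 0 + 0 + 1 + 0 + 0 + 1 + 1 + 1 = 4 ≡ 0 (mod 2).
s = (1, 1, 1, 0)^T — this equals column 14 of H (binary 1110), so error is at position 14.
Correct: flip bit 14 of r = 000011010011101 to get c = 000011010011111.


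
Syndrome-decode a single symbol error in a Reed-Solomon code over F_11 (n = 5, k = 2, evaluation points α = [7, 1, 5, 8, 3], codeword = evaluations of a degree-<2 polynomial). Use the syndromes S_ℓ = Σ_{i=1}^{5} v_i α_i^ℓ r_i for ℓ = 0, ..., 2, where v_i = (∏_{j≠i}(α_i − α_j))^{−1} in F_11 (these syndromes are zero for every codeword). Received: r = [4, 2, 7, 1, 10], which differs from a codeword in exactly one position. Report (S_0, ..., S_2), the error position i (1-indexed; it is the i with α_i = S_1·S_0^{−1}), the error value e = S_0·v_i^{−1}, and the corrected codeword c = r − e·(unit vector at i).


S = (8, 9, 6), error at position 4, error magnitude e = 4, c = [4, 2, 7, 8, 10].

Step 1: column multipliers v_i = (∏_{j≠i}(α_i − α_j))^{−1} mod 11.
  i = 1 (α = 7): (7−1)(7−5)(7−8)(7−3) = 6·2·(−1)·4 = −48 ≡ 7, so v_1 = 7^{−1} = 8 (mod 11).
  i = 2 (α = 1): (1−7)(1−5)(1−8)(1−3) = (−6)·(−4)·(−7)·(−2) = 336 ≡ 6, so v_2 = 6^{−1} = 2 (mod 11).
  i = 3 (α = 5): (5−7)(5−1)(5−8)(5−3) = (−2)·4·(−3)·2 = 48 ≡ 4, so v_3 = 4^{−1} = 3 (mod 11).
  i = 4 (α = 8): (8−7)(8−1)(8−5)(8−3) = 1·7·3·5 = 105 ≡ 6, so v_4 = 6^{−1} = 2 (mod 11).
  i = 5 (α = 3): (3−7)(3−1)(3−5)(3−8) = (−4)·2·(−2)·(−5) = −80 ≡ 8, so v_5 = 8^{−1} = 7 (mod 11).
  v = [8, 2, 3, 2, 7].
Step 2: syndromes of r = [4, 2, 7, 1, 10] (all sums mod 11).
  S_0 = Σ v_i r_i = 8·4 + 2·2 + 3·7 + 2·1 + 7·10 = 129 ≡ 8.
  S_1 = Σ v_i α_i r_i = 8·7·4 + 2·1·2 + 3·5·7 + 2·8·1 + 7·3·10 = 559 ≡ 9.
  α_i^2 mod 11 = [5, 1, 3, 9, 9].
  S_2 = Σ v_i α_i^2 r_i = 8·5·4 + 2·1·2 + 3·3·7 + 2·9·1 + 7·9·10 = 875 ≡ 6.
  S = (8, 9, 6) ≠ 0, so r is not a codeword (an error is present).
Step 3: locate the error. For a single error e at position i, S_ℓ = v_i·e·α_i^ℓ, so α_err = S_1/S_0.
  S_0^{−1} = 8^{−1} = 7 (mod 11), so α_err = 9·7 = 63 ≡ 8 = α_4. Error position i = 4.
  Consistency check: S_2/S_1 = 6·5 = 30 ≡ 8 = α_err ✓ (single-error assumption holds).
Step 4: error magnitude e = S_0/v_4 = S_0·∏_{j≠4}(α_4 − α_j) = 8·6 = 48 ≡ 4 (mod 11).
Step 5: correct position 4: c_4 = r_4 − e = 1 − 4 ≡ 8 (mod 11). Hence c = [4, 2, 7, 8, 10].
  Check: interpolating c through the α_i gives m(x) = 9 + 4·x (degree < 2) with m(α_i) = c_i for every i, so c is indeed a codeword.


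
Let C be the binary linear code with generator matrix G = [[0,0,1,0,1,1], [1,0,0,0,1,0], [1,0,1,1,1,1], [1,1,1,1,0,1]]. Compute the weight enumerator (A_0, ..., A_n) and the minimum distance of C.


Weight distribution: A_0 = 1, A_2 = 6, A_3 = 4, A_4 = 1, A_5 = 4. Minimum distance d = 2.

Enumerate all 2^4 = 16 messages m ∈ F_2^4.
For each, compute codeword c = mG in F_2^6, then tally its weight.
  m = 0000 → c = 000000, weight = 0.
  m = 1000 → c = 001011, weight = 3.
  m = 0100 → c = 100010, weight = 2.
  m = 1100 → c = 101001, weight = 3.
  m = 0010 → c = 101111, weight = 5.
  m = 1010 → c = 100100, weight = 2.
  m = 0110 → c = 001101, weight = 3.
  m = 1110 → c = 000110, weight = 2.
  m = 0001 → c = 111101, weight = 5.
  m = 1001 → c = 110110, weight = 4.
  m = 0101 → c = 011111, weight = 5.
  m = 1101 → c = 010100, weight = 2.
  m = 0011 → c = 010010, weight = 2.
  m = 1011 → c = 011001, weight = 3.
  m = 0111 → c = 110000, weight = 2.
  m = 1111 → c = 111011, weight = 5.
Tally weights:
  weight 0: 1 codewords.
  weight 2: 6 codewords.
  weight 3: 4 codewords.
  weight 4: 1 codewords.
  weight 5: 4 codewords.
Minimum distance d = smallest w > 0 with A_w > 0 = 2.
Sanity: Σ A_w = 16 = 2^4 = 16 ✓.


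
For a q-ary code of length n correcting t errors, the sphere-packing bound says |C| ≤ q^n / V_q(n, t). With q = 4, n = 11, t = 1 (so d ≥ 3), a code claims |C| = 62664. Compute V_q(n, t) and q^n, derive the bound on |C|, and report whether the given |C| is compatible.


V_q(n, t) = 34, q^n = 4194304, Hamming bound = 123361, |C| = 62664 ≤ bound (satisfied).

Step 1: Compute V_q(n, t) = Σ_{j=0}^1 C(n, j) (q−1)^j.
  j = 0: C(11,0)·(3)^0 = 1·1 = 1.
  j = 1: C(11,1)·(3)^1 = 11·3 = 33.
  V_q(n, t) = 1 + 33 = 34.
Step 2: q^n = 4^11 = 4194304.
Step 3: Hamming bound ⌊q^n / V_q(n,t)⌋ = ⌊4194304/34⌋ = 123361.
Step 4: Compare |C| = 62664 to 123361: satisfied.
The claimed |C| lies below the Hamming bound.


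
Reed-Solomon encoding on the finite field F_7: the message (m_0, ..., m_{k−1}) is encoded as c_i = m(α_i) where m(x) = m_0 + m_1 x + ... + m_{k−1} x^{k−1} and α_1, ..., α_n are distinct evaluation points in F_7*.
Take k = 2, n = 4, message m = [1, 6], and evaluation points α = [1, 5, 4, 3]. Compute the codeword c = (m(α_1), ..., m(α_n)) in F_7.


c = [0, 3, 4, 5]

Message polynomial: m(x) = 1 + 6·x (mod 7).
For each evaluation point α_i, compute m(α_i) mod 7:
  α_1 = 1: Horner steps 6 → 0, so m(1) = 0.
  α_2 = 5: Horner steps 6 → 3, so m(5) = 3.
  α_3 = 4: Horner steps 6 → 4, so m(4) = 4.
  α_4 = 3: Horner steps 6 → 5, so m(3) = 5.
Codeword c = [0, 3, 4, 5] ∈ F_7^4.


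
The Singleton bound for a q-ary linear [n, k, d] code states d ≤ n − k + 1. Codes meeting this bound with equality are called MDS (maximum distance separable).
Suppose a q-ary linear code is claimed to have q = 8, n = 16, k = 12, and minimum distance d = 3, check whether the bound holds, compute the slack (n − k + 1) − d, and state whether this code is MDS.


Singleton RHS = n − k + 1 = 5, slack = 2, bound satisfied, not MDS.

Singleton bound: d ≤ n − k + 1.
Here n = 16, k = 12, so n − k + 1 = 5.
Given d = 3, check d ≤ 5: YES.
Slack = (n − k + 1) − d = 2.
The code is NOT MDS (slack = 2 > 0).
Description: the claimed parameters are [16, 12, 3]_8; such a code would be non-MDS.


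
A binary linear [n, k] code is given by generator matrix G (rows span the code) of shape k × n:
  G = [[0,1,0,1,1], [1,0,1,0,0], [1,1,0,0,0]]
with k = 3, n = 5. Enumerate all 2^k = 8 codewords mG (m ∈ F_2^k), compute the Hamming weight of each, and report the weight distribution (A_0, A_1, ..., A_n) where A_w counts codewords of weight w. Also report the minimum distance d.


Weight distribution: A_0 = 1, A_2 = 3, A_3 = 3, A_5 = 1. Minimum distance d = 2.

Enumerate all 2^3 = 8 messages m ∈ F_2^3.
For each, compute codeword c = mG in F_2^5, then tally its weight.
  m = 000 → c = 00000, weight = 0.
  m = 100 → c = 01011, weight = 3.
  m = 010 → c = 10100, weight = 2.
  m = 110 → c = 11111, weight = 5.
  m = 001 → c = 11000, weight = 2.
  m = 101 → c = 10011, weight = 3.
  m = 011 → c = 01100, weight = 2.
  m = 111 → c = 00111, weight = 3.
Tally weights:
  weight 0: 1 codewords.
  weight 2: 3 codewords.
  weight 3: 3 codewords.
  weight 5: 1 codewords.
Minimum distance d = smallest w > 0 with A_w > 0 = 2.
Sanity: Σ A_w = 8 = 2^3 = 8 ✓.


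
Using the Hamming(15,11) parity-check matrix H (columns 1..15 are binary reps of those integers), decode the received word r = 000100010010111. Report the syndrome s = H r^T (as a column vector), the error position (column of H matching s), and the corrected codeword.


s = (1, 0, 1, 1)^T, error position = 11, corrected codeword c = 000100010000111

Compute s = H r^T mod 2 one row at a time:
  s_1 = 1 + 0 + 0 + 1 + 0 + 1 + 1 + 1 = 5 ≡ 1 (mod 2).
  s_2 = 1 + 0 + 0 + 0 + 0 + 1 + 1 + 1 = 4 ≡ 0 (mod 2).
  s_3 = 0 + 0 + 0 + 0 + 0 + 1 + 1 + 1 = 3 ≡ 1 (mod 2).
  s_4 = 0 + 0 + 0 + 0 + 0 + 1 + 1 + 1 = 3 ≡ 1 (mod 2).
s = (1, 0, 1, 1)^T — this equals column 11 of H (binary 1011), so error is at position 11.
Correct: flip bit 11 of r = 000100010010111 to get c = 000100010000111.


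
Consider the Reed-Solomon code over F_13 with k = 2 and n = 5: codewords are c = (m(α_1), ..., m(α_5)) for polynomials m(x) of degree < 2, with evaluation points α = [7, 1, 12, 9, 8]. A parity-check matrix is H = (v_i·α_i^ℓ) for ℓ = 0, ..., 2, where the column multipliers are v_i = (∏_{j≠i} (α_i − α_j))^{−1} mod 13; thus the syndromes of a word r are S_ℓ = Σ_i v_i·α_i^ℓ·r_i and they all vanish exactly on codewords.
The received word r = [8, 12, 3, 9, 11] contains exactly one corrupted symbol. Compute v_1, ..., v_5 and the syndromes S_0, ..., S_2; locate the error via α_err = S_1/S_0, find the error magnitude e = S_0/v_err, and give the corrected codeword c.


S = (12, 6, 3), error at position 1, error magnitude e = 8, c = [0, 12, 3, 9, 11].

Step 1: column multipliers v_i = (∏_{j≠i}(α_i − α_j))^{−1} mod 13.
  i = 1 (α = 7): (7−1)(7−12)(7−9)(7−8) = 6·(−5)·(−2)·(−1) = −60 ≡ 5, so v_1 = 5^{−1} = 8 (mod 13).
  i = 2 (α = 1): (1−7)(1−12)(1−9)(1−8) = (−6)·(−11)·(−8)·(−7) = 3696 ≡ 4, so v_2 = 4^{−1} = 10 (mod 13).
  i = 3 (α = 12): (12−7)(12−1)(12−9)(12−8) = 5·11·3·4 = 660 ≡ 10, so v_3 = 10^{−1} = 4 (mod 13).
  i = 4 (α = 9): (9−7)(9−1)(9−12)(9−8) = 2·8·(−3)·1 = −48 ≡ 4, so v_4 = 4^{−1} = 10 (mod 13).
  i = 5 (α = 8): (8−7)(8−1)(8−12)(8−9) = 1·7·(−4)·(−1) = 28 ≡ 2, so v_5 = 2^{−1} = 7 (mod 13).
  v = [8, 10, 4, 10, 7].
Step 2: syndromes of r = [8, 12, 3, 9, 11] (all sums mod 13).
  S_0 = Σ v_i r_i = 8·8 + 10·12 + 4·3 + 10·9 + 7·11 = 363 ≡ 12.
  S_1 = Σ v_i α_i r_i = 8·7·8 + 10·1·12 + 4·12·3 + 10·9·9 + 7·8·11 = 2138 ≡ 6.
  α_i^2 mod 13 = [10, 1, 1, 3, 12].
  S_2 = Σ v_i α_i^2 r_i = 8·10·8 + 10·1·12 + 4·1·3 + 10·3·9 + 7·12·11 = 1966 ≡ 3.
  S = (12, 6, 3) ≠ 0, so r is not a codeword (an error is present).
Step 3: locate the error. For a single error e at position i, S_ℓ = v_i·e·α_i^ℓ, so α_err = S_1/S_0.
  S_0^{−1} = 12^{−1} = 12 (mod 13), so α_err = 6·12 = 72 ≡ 7 = α_1. Error position i = 1.
  Consistency check: S_2/S_1 = 3·11 = 33 ≡ 7 = α_err ✓ (single-error assumption holds).
Step 4: error magnitude e = S_0/v_1 = S_0·∏_{j≠1}(α_1 − α_j) = 12·5 = 60 ≡ 8 (mod 13).
Step 5: correct position 1: c_1 = r_1 − e = 8 − 8 ≡ 0 (mod 13). Hence c = [0, 12, 3, 9, 11].
  Check: interpolating c through the α_i gives m(x) = 1 + 11·x (degree < 2) with m(α_i) = c_i for every i, so c is indeed a codeword.


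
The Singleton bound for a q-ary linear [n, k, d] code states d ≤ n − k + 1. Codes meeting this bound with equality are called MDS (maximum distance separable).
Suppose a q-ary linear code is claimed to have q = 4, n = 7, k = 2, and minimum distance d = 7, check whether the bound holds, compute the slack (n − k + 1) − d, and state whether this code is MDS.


Singleton RHS = n − k + 1 = 6, slack = -1, bound violated (no such code; not MDS).

Singleton bound: d ≤ n − k + 1.
Here n = 7, k = 2, so n − k + 1 = 6.
Given d = 7, check d ≤ 6: NO.
Slack = (n − k + 1) − d = -1.
The slack is negative: d = 7 exceeds n − k + 1 = 6 by 1, so the Singleton bound is violated and no linear [7, 2, 7]_4 code can exist. In particular it is not MDS (MDS requires d = n − k + 1 exactly).
Description: the claimed parameters are [7, 2, 7]_4; such a code would be impossible (violates the Singleton bound).


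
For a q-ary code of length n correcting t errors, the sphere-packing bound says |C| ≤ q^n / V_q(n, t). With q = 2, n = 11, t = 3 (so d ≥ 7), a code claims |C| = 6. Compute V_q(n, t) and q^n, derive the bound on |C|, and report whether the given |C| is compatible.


V_q(n, t) = 232, q^n = 2048, Hamming bound = 8, |C| = 6 ≤ bound (satisfied).

Step 1: Compute V_q(n, t) = Σ_{j=0}^3 C(n, j) (q−1)^j.
  j = 0: C(11,0)·(1)^0 = 1·1 = 1.
  j = 1: C(11,1)·(1)^1 = 11·1 = 11.
  j = 2: C(11,2)·(1)^2 = 55·1 = 55.
  j = 3: C(11,3)·(1)^3 = 165·1 = 165.
  V_q(n, t) = 1 + 11 + 55 + 165 = 232.
Step 2: q^n = 2^11 = 2048.
Step 3: Hamming bound ⌊q^n / V_q(n,t)⌋ = ⌊2048/232⌋ = 8.
Step 4: Compare |C| = 6 to 8: satisfied.
The claimed |C| lies below the Hamming bound.


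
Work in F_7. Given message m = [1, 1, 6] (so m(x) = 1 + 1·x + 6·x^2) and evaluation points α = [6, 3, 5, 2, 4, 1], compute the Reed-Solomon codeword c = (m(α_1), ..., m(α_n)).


c = [6, 2, 2, 6, 3, 1]

Message polynomial: m(x) = 1 + 1·x + 6·x^2 (mod 7).
For each evaluation point α_i, compute m(α_i) mod 7:
  α_1 = 6: Horner steps 6 → 2 → 6, so m(6) = 6.
  α_2 = 3: Horner steps 6 → 5 → 2, so m(3) = 2.
  α_3 = 5: Horner steps 6 → 3 → 2, so m(5) = 2.
  α_4 = 2: Horner steps 6 → 6 → 6, so m(2) = 6.
  α_5 = 4: Horner steps 6 → 4 → 3, so m(4) = 3.
  α_6 = 1: Horner steps 6 → 0 → 1, so m(1) = 1.
Codeword c = [6, 2, 2, 6, 3, 1] ∈ F_7^6.


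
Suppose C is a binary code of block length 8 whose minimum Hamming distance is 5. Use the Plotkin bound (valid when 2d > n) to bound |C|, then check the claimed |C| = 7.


Plotkin bound M ≤ 4; given |C| = 7 > bound (violated).

Check applicability: 2d = 10, n = 8.
2d − n = 2 > 0, so Plotkin applies.
Compute d/(2d−n) = 5/2 ≈ 2.5000.
⌊d/(2d−n)⌋ = 2.
Plotkin bound: M ≤ 2·2 = 4.
Given |C| = 7, check: VIOLATED.
This |C| is above the Plotkin bound, so no binary code with n = 8, d = 5 and 7 codewords exists.


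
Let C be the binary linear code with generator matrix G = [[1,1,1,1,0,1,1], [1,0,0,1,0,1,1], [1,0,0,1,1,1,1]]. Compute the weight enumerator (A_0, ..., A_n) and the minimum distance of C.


Weight distribution: A_0 = 1, A_1 = 1, A_2 = 1, A_3 = 1, A_4 = 1, A_5 = 1, A_6 = 1, A_7 = 1. Minimum distance d = 1.

Enumerate all 2^3 = 8 messages m ∈ F_2^3.
For each, compute codeword c = mG in F_2^7, then tally its weight.
  m = 000 → c = 0000000, weight = 0.
  m = 100 → c = 1111011, weight = 6.
  m = 010 → c = 1001011, weight = 4.
  m = 110 → c = 0110000, weight = 2.
  m = 001 → c = 1001111, weight = 5.
  m = 101 → c = 0110100, weight = 3.
  m = 011 → c = 0000100, weight = 1.
  m = 111 → c = 1111111, weight = 7.
Tally weights:
  weight 0: 1 codewords.
  weight 1: 1 codewords.
  weight 2: 1 codewords.
  weight 3: 1 codewords.
  weight 4: 1 codewords.
  weight 5: 1 codewords.
  weight 6: 1 codewords.
  weight 7: 1 codewords.
Minimum distance d = smallest w > 0 with A_w > 0 = 1.
Sanity: Σ A_w = 8 = 2^3 = 8 ✓.


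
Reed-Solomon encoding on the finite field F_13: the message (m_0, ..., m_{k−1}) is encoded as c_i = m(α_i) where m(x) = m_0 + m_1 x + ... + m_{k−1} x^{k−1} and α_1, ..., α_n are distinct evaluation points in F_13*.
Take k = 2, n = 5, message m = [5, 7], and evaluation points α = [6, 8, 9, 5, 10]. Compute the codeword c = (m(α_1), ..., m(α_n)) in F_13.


c = [8, 9, 3, 1, 10]

Message polynomial: m(x) = 5 + 7·x (mod 13).
For each evaluation point α_i, compute m(α_i) mod 13:
  α_1 = 6: Horner steps 7 → 8, so m(6) = 8.
  α_2 = 8: Horner steps 7 → 9, so m(8) = 9.
  α_3 = 9: Horner steps 7 → 3, so m(9) = 3.
  α_4 = 5: Horner steps 7 → 1, so m(5) = 1.
  α_5 = 10: Horner steps 7 → 10, so m(10) = 10.
Codeword c = [8, 9, 3, 1, 10] ∈ F_13^5.


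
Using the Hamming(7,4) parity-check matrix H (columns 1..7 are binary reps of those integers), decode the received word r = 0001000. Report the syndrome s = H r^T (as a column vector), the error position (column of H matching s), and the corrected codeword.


s = (1, 0, 0)^T, error position = 4, corrected codeword c = 0000000

Compute s = H r^T mod 2 one row at a time:
  s_1 = 1 + 0 + 0 + 0 = 1 ≡ 1 (mod 2).
  s_2 = 0 + 0 + 0 + 0 = 0 ≡ 0 (mod 2).
  s_3 = 0 + 0 + 0 + 0 = 0 ≡ 0 (mod 2).
s = (1, 0, 0)^T — this equals column 4 of H (binary 100), so error is at position 4.
Correct: flip bit 4 of r = 0001000 to get c = 0000000.


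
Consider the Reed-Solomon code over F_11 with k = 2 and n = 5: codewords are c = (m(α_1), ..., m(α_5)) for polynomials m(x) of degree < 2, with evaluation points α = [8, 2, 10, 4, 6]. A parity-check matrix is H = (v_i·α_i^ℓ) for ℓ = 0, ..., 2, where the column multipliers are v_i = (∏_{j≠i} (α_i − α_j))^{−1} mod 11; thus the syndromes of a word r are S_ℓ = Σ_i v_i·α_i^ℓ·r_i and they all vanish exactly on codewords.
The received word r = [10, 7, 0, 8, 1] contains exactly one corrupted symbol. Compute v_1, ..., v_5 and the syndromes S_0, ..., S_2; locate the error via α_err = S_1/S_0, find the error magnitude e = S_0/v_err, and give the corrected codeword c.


S = (4, 2, 1), error at position 5, error magnitude e = 3, c = [10, 7, 0, 8, 9].

Step 1: column multipliers v_i = (∏_{j≠i}(α_i − α_j))^{−1} mod 11.
  i = 1 (α = 8): (8−2)(8−10)(8−4)(8−6) = 6·(−2)·4·2 = −96 ≡ 3, so v_1 = 3^{−1} = 4 (mod 11).
  i = 2 (α = 2): (2−8)(2−10)(2−4)(2−6) = (−6)·(−8)·(−2)·(−4) = 384 ≡ 10, so v_2 = 10^{−1} = 10 (mod 11).
  i = 3 (α = 10): (10−8)(10−2)(10−4)(10−6) = 2·8·6·4 = 384 ≡ 10, so v_3 = 10^{−1} = 10 (mod 11).
  i = 4 (α = 4): (4−8)(4−2)(4−10)(4−6) = (−4)·2·(−6)·(−2) = −96 ≡ 3, so v_4 = 3^{−1} = 4 (mod 11).
  i = 5 (α = 6): (6−8)(6−2)(6−10)(6−4) = (−2)·4·(−4)·2 = 64 ≡ 9, so v_5 = 9^{−1} = 5 (mod 11).
  v = [4, 10, 10, 4, 5].
Step 2: syndromes of r = [10, 7, 0, 8, 1] (all sums mod 11).
  S_0 = Σ v_i r_i = 4·10 + 10·7 + 10·0 + 4·8 + 5·1 = 147 ≡ 4.
  S_1 = Σ v_i α_i r_i = 4·8·10 + 10·2·7 + 10·10·0 + 4·4·8 + 5·6·1 = 618 ≡ 2.
  α_i^2 mod 11 = [9, 4, 1, 5, 3].
  S_2 = Σ v_i α_i^2 r_i = 4·9·10 + 10·4·7 + 10·1·0 + 4·5·8 + 5·3·1 = 815 ≡ 1.
  S = (4, 2, 1) ≠ 0, so r is not a codeword (an error is present).
Step 3: locate the error. For a single error e at position i, S_ℓ = v_i·e·α_i^ℓ, so α_err = S_1/S_0.
  S_0^{−1} = 4^{−1} = 3 (mod 11), so α_err = 2·3 = 6 ≡ 6 = α_5. Error position i = 5.
  Consistency check: S_2/S_1 = 1·6 = 6 ≡ 6 = α_err ✓ (single-error assumption holds).
Step 4: error magnitude e = S_0/v_5 = S_0·∏_{j≠5}(α_5 − α_j) = 4·9 = 36 ≡ 3 (mod 11).
Step 5: correct position 5: c_5 = r_5 − e = 1 − 3 ≡ 9 (mod 11). Hence c = [10, 7, 0, 8, 9].
  Check: interpolating c through the α_i gives m(x) = 6 + 6·x (degree < 2) with m(α_i) = c_i for every i, so c is indeed a codeword.


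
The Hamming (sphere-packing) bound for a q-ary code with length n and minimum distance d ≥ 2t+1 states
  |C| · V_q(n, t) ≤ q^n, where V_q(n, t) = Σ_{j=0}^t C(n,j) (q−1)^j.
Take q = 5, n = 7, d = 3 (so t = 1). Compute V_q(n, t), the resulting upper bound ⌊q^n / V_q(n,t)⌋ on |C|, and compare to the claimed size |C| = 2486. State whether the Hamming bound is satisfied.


V_q(n, t) = 29, q^n = 78125, Hamming bound = 2693, |C| = 2486 ≤ bound (satisfied).

Step 1: Compute V_q(n, t) = Σ_{j=0}^1 C(n, j) (q−1)^j.
  j = 0: C(7,0)·(4)^0 = 1·1 = 1.
  j = 1: C(7,1)·(4)^1 = 7·4 = 28.
  V_q(n, t) = 1 + 28 = 29.
Step 2: q^n = 5^7 = 78125.
Step 3: Hamming bound ⌊q^n / V_q(n,t)⌋ = ⌊78125/29⌋ = 2693.
Step 4: Compare |C| = 2486 to 2693: satisfied.
The claimed |C| lies below the Hamming bound.


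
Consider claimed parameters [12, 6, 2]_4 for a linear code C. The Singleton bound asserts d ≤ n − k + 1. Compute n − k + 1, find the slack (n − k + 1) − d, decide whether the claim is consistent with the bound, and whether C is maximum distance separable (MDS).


Singleton RHS = n − k + 1 = 7, slack = 5, bound satisfied, not MDS.

Singleton bound: d ≤ n − k + 1.
Here n = 12, k = 6, so n − k + 1 = 7.
Given d = 2, check d ≤ 7: YES.
Slack = (n − k + 1) − d = 5.
The code is NOT MDS (slack = 5 > 0).
Description: the claimed parameters are [12, 6, 2]_4; such a code would be non-MDS.


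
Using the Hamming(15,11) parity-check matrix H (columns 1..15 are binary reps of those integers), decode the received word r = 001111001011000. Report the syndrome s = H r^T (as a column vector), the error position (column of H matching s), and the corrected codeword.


s = (1, 0, 1, 0)^T, error position = 10, corrected codeword c = 001111001111000

Compute s = H r^T mod 2 one row at a time:
  s_1 = 0 + 1 + 0 + 1 + 1 + 0 + 0 + 0 = 3 ≡ 1 (mod 2).
  s_2 = 1 + 1 + 1 + 0 + 1 + 0 + 0 + 0 = 4 ≡ 0 (mod 2).
  s_3 = 0 + 1 + 1 + 0 + 0 + 1 + 0 + 0 = 3 ≡ 1 (mod 2).
  s_4 = 0 + 1 + 1 + 0 + 1 + 1 + 0 + 0 = 4 ≡ 0 (mod 2).
s = (1, 0, 1, 0)^T — this equals column 10 of H (binary 1010), so error is at position 10.
Correct: flip bit 10 of r = 001111001011000 to get c = 001111001111000.


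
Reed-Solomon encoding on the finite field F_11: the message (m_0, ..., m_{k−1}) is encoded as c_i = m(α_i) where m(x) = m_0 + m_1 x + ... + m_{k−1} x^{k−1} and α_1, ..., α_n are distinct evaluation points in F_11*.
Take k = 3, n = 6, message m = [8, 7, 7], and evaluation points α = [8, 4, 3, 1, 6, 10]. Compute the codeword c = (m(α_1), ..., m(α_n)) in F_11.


c = [6, 5, 4, 0, 5, 8]

Message polynomial: m(x) = 8 + 7·x + 7·x^2 (mod 11).
For each evaluation point α_i, compute m(α_i) mod 11:
  α_1 = 8: Horner steps 7 → 8 → 6, so m(8) = 6.
  α_2 = 4: Horner steps 7 → 2 → 5, so m(4) = 5.
  α_3 = 3: Horner steps 7 → 6 → 4, so m(3) = 4.
  α_4 = 1: Horner steps 7 → 3 → 0, so m(1) = 0.
  α_5 = 6: Horner steps 7 → 5 → 5, so m(6) = 5.
  α_6 = 10: Horner steps 7 → 0 → 8, so m(10) = 8.
Codeword c = [6, 5, 4, 0, 5, 8] ∈ F_11^6.


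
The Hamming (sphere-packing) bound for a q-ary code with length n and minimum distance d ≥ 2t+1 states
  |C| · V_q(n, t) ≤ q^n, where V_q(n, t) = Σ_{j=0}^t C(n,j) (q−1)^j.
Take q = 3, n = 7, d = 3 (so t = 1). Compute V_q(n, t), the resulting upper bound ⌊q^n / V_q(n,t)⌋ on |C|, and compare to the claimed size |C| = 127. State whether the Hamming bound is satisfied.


V_q(n, t) = 15, q^n = 2187, Hamming bound = 145, |C| = 127 ≤ bound (satisfied).

Step 1: Compute V_q(n, t) = Σ_{j=0}^1 C(n, j) (q−1)^j.
  j = 0: C(7,0)·(2)^0 = 1·1 = 1.
  j = 1: C(7,1)·(2)^1 = 7·2 = 14.
  V_q(n, t) = 1 + 14 = 15.
Step 2: q^n = 3^7 = 2187.
Step 3: Hamming bound ⌊q^n / V_q(n,t)⌋ = ⌊2187/15⌋ = 145.
Step 4: Compare |C| = 127 to 145: satisfied.
The claimed |C| lies below the Hamming bound.


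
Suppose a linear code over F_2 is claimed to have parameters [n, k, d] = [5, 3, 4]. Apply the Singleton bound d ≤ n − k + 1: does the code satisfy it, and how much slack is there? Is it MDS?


Singleton RHS = n − k + 1 = 3, slack = -1, bound violated (no such code; not MDS).

Singleton bound: d ≤ n − k + 1.
Here n = 5, k = 3, so n − k + 1 = 3.
Given d = 4, check d ≤ 3: NO.
Slack = (n − k + 1) − d = -1.
The slack is negative: d = 4 exceeds n − k + 1 = 3 by 1, so the Singleton bound is violated and no linear [5, 3, 4]_2 code can exist. In particular it is not MDS (MDS requires d = n − k + 1 exactly).
Description: the claimed parameters are [5, 3, 4]_2; such a code would be impossible (violates the Singleton bound).


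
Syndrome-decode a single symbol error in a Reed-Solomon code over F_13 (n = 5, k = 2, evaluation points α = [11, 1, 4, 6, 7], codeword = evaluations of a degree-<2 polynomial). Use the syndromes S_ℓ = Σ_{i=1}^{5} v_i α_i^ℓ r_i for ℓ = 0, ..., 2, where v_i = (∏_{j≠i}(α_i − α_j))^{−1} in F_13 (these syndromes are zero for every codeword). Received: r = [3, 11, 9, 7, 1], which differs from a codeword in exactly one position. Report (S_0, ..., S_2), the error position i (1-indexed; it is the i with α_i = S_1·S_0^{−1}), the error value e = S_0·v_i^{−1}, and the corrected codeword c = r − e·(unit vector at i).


S = (4, 3, 12), error at position 3, error magnitude e = 3, c = [3, 11, 6, 7, 1].

Step 1: column multipliers v_i = (∏_{j≠i}(α_i − α_j))^{−1} mod 13.
  i = 1 (α = 11): (11−1)(11−4)(11−6)(11−7) = 10·7·5·4 = 1400 ≡ 9, so v_1 = 9^{−1} = 3 (mod 13).
  i = 2 (α = 1): (1−11)(1−4)(1−6)(1−7) = (−10)·(−3)·(−5)·(−6) = 900 ≡ 3, so v_2 = 3^{−1} = 9 (mod 13).
  i = 3 (α = 4): (4−11)(4−1)(4−6)(4−7) = (−7)·3·(−2)·(−3) = −126 ≡ 4, so v_3 = 4^{−1} = 10 (mod 13).
  i = 4 (α = 6): (6−11)(6−1)(6−4)(6−7) = (−5)·5·2·(−1) = 50 ≡ 11, so v_4 = 11^{−1} = 6 (mod 13).
  i = 5 (α = 7): (7−11)(7−1)(7−4)(7−6) = (−4)·6·3·1 = −72 ≡ 6, so v_5 = 6^{−1} = 11 (mod 13).
  v = [3, 9, 10, 6, 11].
Step 2: syndromes of r = [3, 11, 9, 7, 1] (all sums mod 13).
  S_0 = Σ v_i r_i = 3·3 + 9·11 + 10·9 + 6·7 + 11·1 = 251 ≡ 4.
  S_1 = Σ v_i α_i r_i = 3·11·3 + 9·1·11 + 10·4·9 + 6·6·7 + 11·7·1 = 887 ≡ 3.
  α_i^2 mod 13 = [4, 1, 3, 10, 10].
  S_2 = Σ v_i α_i^2 r_i = 3·4·3 + 9·1·11 + 10·3·9 + 6·10·7 + 11·10·1 = 935 ≡ 12.
  S = (4, 3, 12) ≠ 0, so r is not a codeword (an error is present).
Step 3: locate the error. For a single error e at position i, S_ℓ = v_i·e·α_i^ℓ, so α_err = S_1/S_0.
  S_0^{−1} = 4^{−1} = 10 (mod 13), so α_err = 3·10 = 30 ≡ 4 = α_3. Error position i = 3.
  Consistency check: S_2/S_1 = 12·9 = 108 ≡ 4 = α_err ✓ (single-error assumption holds).
Step 4: error magnitude e = S_0/v_3 = S_0·∏_{j≠3}(α_3 − α_j) = 4·4 = 16 ≡ 3 (mod 13).
Step 5: correct position 3: c_3 = r_3 − e = 9 − 3 ≡ 6 (mod 13). Hence c = [3, 11, 6, 7, 1].
  Check: interpolating c through the α_i gives m(x) = 4 + 7·x (degree < 2) with m(α_i) = c_i for every i, so c is indeed a codeword.


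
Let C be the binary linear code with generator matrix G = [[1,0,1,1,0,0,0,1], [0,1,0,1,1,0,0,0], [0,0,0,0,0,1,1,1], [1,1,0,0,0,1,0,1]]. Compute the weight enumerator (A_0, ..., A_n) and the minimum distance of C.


Weight distribution: A_0 = 1, A_3 = 4, A_4 = 5, A_5 = 4, A_6 = 2. Minimum distance d = 3.

Enumerate all 2^4 = 16 messages m ∈ F_2^4.
For each, compute codeword c = mG in F_2^8, then tally its weight.
  m = 0000 → c = 00000000, weight = 0.
  m = 1000 → c = 10110001, weight = 4.
  m = 0100 → c = 01011000, weight = 3.
  m = 1100 → c = 11101001, weight = 5.
  m = 0010 → c = 00000111, weight = 3.
  m = 1010 → c = 10110110, weight = 5.
  m = 0110 → c = 01011111, weight = 6.
  m = 1110 → c = 11101110, weight = 6.
  m = 0001 → c = 11000101, weight = 4.
  m = 1001 → c = 01110100, weight = 4.
  m = 0101 → c = 10011101, weight = 5.
  m = 1101 → c = 00101100, weight = 3.
  m = 0011 → c = 11000010, weight = 3.
  m = 1011 → c = 01110011, weight = 5.
  m = 0111 → c = 10011010, weight = 4.
  m = 1111 → c = 00101011, weight = 4.
Tally weights:
  weight 0: 1 codewords.
  weight 3: 4 codewords.
  weight 4: 5 codewords.
  weight 5: 4 codewords.
  weight 6: 2 codewords.
Minimum distance d = smallest w > 0 with A_w > 0 = 3.
Sanity: Σ A_w = 16 = 2^4 = 16 ✓.


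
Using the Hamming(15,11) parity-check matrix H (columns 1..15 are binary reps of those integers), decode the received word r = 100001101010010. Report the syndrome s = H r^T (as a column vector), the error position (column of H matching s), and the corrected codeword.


s = (1, 1, 0, 0)^T, error position = 12, corrected codeword c = 100001101011010

Compute s = H r^T mod 2 one row at a time:
  s_1 = 0 + 1 + 0 + 1 + 0 + 0 + 1 + 0 = 3 ≡ 1 (mod 2).
  s_2 = 0 + 0 + 1 + 1 + 0 + 0 + 1 + 0 = 3 ≡ 1 (mod 2).
  s_3 = 0 + 0 + 1 + 1 + 0 + 1 + 1 + 0 = 4 ≡ 0 (mod 2).
  s_4 = 1 + 0 + 0 + 1 + 1 + 1 + 0 + 0 = 4 ≡ 0 (mod 2).
s = (1, 1, 0, 0)^T — this equals column 12 of H (binary 1100), so error is at position 12.
Correct: flip bit 12 of r = 100001101010010 to get c = 100001101011010.


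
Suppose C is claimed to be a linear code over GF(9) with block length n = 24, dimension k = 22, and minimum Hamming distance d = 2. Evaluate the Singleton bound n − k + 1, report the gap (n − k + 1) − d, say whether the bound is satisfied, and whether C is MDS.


Singleton RHS = n − k + 1 = 3, slack = 1, bound satisfied, not MDS.

Singleton bound: d ≤ n − k + 1.
Here n = 24, k = 22, so n − k + 1 = 3.
Given d = 2, check d ≤ 3: YES.
Slack = (n − k + 1) − d = 1.
The code is NOT MDS (slack = 1 > 0).
Description: the claimed parameters are [24, 22, 2]_9; such a code would be non-MDS.


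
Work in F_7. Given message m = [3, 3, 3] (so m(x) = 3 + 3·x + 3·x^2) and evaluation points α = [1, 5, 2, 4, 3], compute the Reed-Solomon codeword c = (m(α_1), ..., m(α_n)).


c = [2, 2, 0, 0, 4]

Message polynomial: m(x) = 3 + 3·x + 3·x^2 (mod 7).
For each evaluation point α_i, compute m(α_i) mod 7:
  α_1 = 1: Horner steps 3 → 6 → 2, so m(1) = 2.
  α_2 = 5: Horner steps 3 → 4 → 2, so m(5) = 2.
  α_3 = 2: Horner steps 3 → 2 → 0, so m(2) = 0.
  α_4 = 4: Horner steps 3 → 1 → 0, so m(4) = 0.
  α_5 = 3: Horner steps 3 → 5 → 4, so m(3) = 4.
Codeword c = [2, 2, 0, 0, 4] ∈ F_7^5.


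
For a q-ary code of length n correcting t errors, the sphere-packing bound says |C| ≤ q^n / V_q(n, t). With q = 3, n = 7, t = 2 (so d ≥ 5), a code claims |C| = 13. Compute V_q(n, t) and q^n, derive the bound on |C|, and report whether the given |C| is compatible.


V_q(n, t) = 99, q^n = 2187, Hamming bound = 22, |C| = 13 ≤ bound (satisfied).

Step 1: Compute V_q(n, t) = Σ_{j=0}^2 C(n, j) (q−1)^j.
  j = 0: C(7,0)·(2)^0 = 1·1 = 1.
  j = 1: C(7,1)·(2)^1 = 7·2 = 14.
  j = 2: C(7,2)·(2)^2 = 21·4 = 84.
  V_q(n, t) = 1 + 14 + 84 = 99.
Step 2: q^n = 3^7 = 2187.
Step 3: Hamming bound ⌊q^n / V_q(n,t)⌋ = ⌊2187/99⌋ = 22.
Step 4: Compare |C| = 13 to 22: satisfied.
The claimed |C| lies below the Hamming bound.


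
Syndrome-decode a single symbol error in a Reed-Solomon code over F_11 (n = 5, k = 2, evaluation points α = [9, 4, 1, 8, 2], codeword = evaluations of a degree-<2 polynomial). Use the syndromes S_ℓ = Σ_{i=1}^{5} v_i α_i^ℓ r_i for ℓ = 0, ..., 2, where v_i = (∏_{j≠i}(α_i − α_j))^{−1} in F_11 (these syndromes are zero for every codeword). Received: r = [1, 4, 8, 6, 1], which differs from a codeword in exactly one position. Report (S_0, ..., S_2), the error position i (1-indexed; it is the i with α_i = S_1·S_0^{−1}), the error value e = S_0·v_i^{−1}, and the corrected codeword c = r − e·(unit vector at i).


S = (5, 10, 9), error at position 5, error magnitude e = 9, c = [1, 4, 8, 6, 3].

Step 1: column multipliers v_i = (∏_{j≠i}(α_i − α_j))^{−1} mod 11.
  i = 1 (α = 9): (9−4)(9−1)(9−8)(9−2) = 5·8·1·7 = 280 ≡ 5, so v_1 = 5^{−1} = 9 (mod 11).
  i = 2 (α = 4): (4−9)(4−1)(4−8)(4−2) = (−5)·3·(−4)·2 = 120 ≡ 10, so v_2 = 10^{−1} = 10 (mod 11).
  i = 3 (α = 1): (1−9)(1−4)(1−8)(1−2) = (−8)·(−3)·(−7)·(−1) = 168 ≡ 3, so v_3 = 3^{−1} = 4 (mod 11).
  i = 4 (α = 8): (8−9)(8−4)(8−1)(8−2) = (−1)·4·7·6 = −168 ≡ 8, so v_4 = 8^{−1} = 7 (mod 11).
  i = 5 (α = 2): (2−9)(2−4)(2−1)(2−8) = (−7)·(−2)·1·(−6) = −84 ≡ 4, so v_5 = 4^{−1} = 3 (mod 11).
  v = [9, 10, 4, 7, 3].
Step 2: syndromes of r = [1, 4, 8, 6, 1] (all sums mod 11).
  S_0 = Σ v_i r_i = 9·1 + 10·4 + 4·8 + 7·6 + 3·1 = 126 ≡ 5.
  S_1 = Σ v_i α_i r_i = 9·9·1 + 10·4·4 + 4·1·8 + 7·8·6 + 3·2·1 = 615 ≡ 10.
  α_i^2 mod 11 = [4, 5, 1, 9, 4].
  S_2 = Σ v_i α_i^2 r_i = 9·4·1 + 10·5·4 + 4·1·8 + 7·9·6 + 3·4·1 = 658 ≡ 9.
  S = (5, 10, 9) ≠ 0, so r is not a codeword (an error is present).
Step 3: locate the error. For a single error e at position i, S_ℓ = v_i·e·α_i^ℓ, so α_err = S_1/S_0.
  S_0^{−1} = 5^{−1} = 9 (mod 11), so α_err = 10·9 = 90 ≡ 2 = α_5. Error position i = 5.
  Consistency check: S_2/S_1 = 9·10 = 90 ≡ 2 = α_err ✓ (single-error assumption holds).
Step 4: error magnitude e = S_0/v_5 = S_0·∏_{j≠5}(α_5 − α_j) = 5·4 = 20 ≡ 9 (mod 11).
Step 5: correct position 5: c_5 = r_5 − e = 1 − 9 ≡ 3 (mod 11). Hence c = [1, 4, 8, 6, 3].
  Check: interpolating c through the α_i gives m(x) = 2 + 6·x (degree < 2) with m(α_i) = c_i for every i, so c is indeed a codeword.


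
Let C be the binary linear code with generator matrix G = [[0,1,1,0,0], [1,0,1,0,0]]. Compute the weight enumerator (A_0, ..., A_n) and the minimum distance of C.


Weight distribution: A_0 = 1, A_2 = 3. Minimum distance d = 2.

Enumerate all 2^2 = 4 messages m ∈ F_2^2.
For each, compute codeword c = mG in F_2^5, then tally its weight.
  m = 00 → c = 00000, weight = 0.
  m = 10 → c = 01100, weight = 2.
  m = 01 → c = 10100, weight = 2.
  m = 11 → c = 11000, weight = 2.
Tally weights:
  weight 0: 1 codewords.
  weight 2: 3 codewords.
Minimum distance d = smallest w > 0 with A_w > 0 = 2.
Sanity: Σ A_w = 4 = 2^2 = 4 ✓.


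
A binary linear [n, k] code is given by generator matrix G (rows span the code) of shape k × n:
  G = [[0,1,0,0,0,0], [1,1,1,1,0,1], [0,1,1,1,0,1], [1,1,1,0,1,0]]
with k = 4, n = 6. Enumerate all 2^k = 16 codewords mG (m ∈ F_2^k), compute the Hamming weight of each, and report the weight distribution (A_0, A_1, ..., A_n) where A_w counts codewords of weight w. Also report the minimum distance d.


Weight distribution: A_0 = 1, A_1 = 2, A_2 = 2, A_3 = 4, A_4 = 5, A_5 = 2. Minimum distance d = 1.

Enumerate all 2^4 = 16 messages m ∈ F_2^4.
For each, compute codeword c = mG in F_2^6, then tally its weight.
  m = 0000 → c = 000000, weight = 0.
  m = 1000 → c = 010000, weight = 1.
  m = 0100 → c = 111101, weight = 5.
  m = 1100 → c = 101101, weight = 4.
  m = 0010 → c = 011101, weight = 4.
  m = 1010 → c = 001101, weight = 3.
  m = 0110 → c = 100000, weight = 1.
  m = 1110 → c = 110000, weight = 2.
  m = 0001 → c = 111010, weight = 4.
  m = 1001 → c = 101010, weight = 3.
  m = 0101 → c = 000111, weight = 3.
  m = 1101 → c = 010111, weight = 4.
  m = 0011 → c = 100111, weight = 4.
  m = 1011 → c = 110111, weight = 5.
  m = 0111 → c = 011010, weight = 3.
  m = 1111 → c = 001010, weight = 2.
Tally weights:
  weight 0: 1 codewords.
  weight 1: 2 codewords.
  weight 2: 2 codewords.
  weight 3: 4 codewords.
  weight 4: 5 codewords.
  weight 5: 2 codewords.
Minimum distance d = smallest w > 0 with A_w > 0 = 1.
Sanity: Σ A_w = 16 = 2^4 = 16 ✓.


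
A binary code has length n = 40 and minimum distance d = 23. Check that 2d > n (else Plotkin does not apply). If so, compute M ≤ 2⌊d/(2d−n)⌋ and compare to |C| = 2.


Plotkin bound M ≤ 6; given |C| = 2 ≤ bound (satisfied).

Check applicability: 2d = 46, n = 40.
2d − n = 6 > 0, so Plotkin applies.
Compute d/(2d−n) = 23/6 ≈ 3.8333.
⌊d/(2d−n)⌋ = 3.
Plotkin bound: M ≤ 2·3 = 6.
Given |C| = 2, check: satisfied.
This |C| is below the Plotkin bound.


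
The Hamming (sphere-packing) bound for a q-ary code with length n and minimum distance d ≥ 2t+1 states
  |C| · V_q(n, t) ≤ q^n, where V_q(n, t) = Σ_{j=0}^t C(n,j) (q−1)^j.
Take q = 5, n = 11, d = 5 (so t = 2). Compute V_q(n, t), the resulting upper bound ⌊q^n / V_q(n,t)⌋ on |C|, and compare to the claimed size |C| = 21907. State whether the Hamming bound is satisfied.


V_q(n, t) = 925, q^n = 48828125, Hamming bound = 52787, |C| = 21907 ≤ bound (satisfied).

Step 1: Compute V_q(n, t) = Σ_{j=0}^2 C(n, j) (q−1)^j.
  j = 0: C(11,0)·(4)^0 = 1·1 = 1.
  j = 1: C(11,1)·(4)^1 = 11·4 = 44.
  j = 2: C(11,2)·(4)^2 = 55·16 = 880.
  V_q(n, t) = 1 + 44 + 880 = 925.
Step 2: q^n = 5^11 = 48828125.
Step 3: Hamming bound ⌊q^n / V_q(n,t)⌋ = ⌊48828125/925⌋ = 52787.
Step 4: Compare |C| = 21907 to 52787: satisfied.
The claimed |C| lies below the Hamming bound.
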